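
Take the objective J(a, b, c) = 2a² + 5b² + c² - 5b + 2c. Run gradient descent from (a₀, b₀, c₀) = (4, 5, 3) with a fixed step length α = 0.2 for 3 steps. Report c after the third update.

-0.136

∇J = (4a, 10b - 5, 2c + 2)
Step 1: at (4, 5, 3), ∇J = (16, 45, 8) → (4, 5, 3) − 0.2·(16, 45, 8) = (0.8, -4, 1.4)
Step 2: at (0.8, -4, 1.4), ∇J = (3.2, -45, 4.8) → (0.8, -4, 1.4) − 0.2·(3.2, -45, 4.8) = (0.16, 5, 0.44)
Step 3: at (0.16, 5, 0.44), ∇J = (0.64, 45, 2.88) → (0.16, 5, 0.44) − 0.2·(0.64, 45, 2.88) = (0.032, -4, -0.136)
c = -0.136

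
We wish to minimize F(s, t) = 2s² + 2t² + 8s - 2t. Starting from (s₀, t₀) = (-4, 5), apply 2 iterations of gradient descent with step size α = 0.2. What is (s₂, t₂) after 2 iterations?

∇F = (4s + 8, 4t - 2)
(s₁, t₁) = (-4, 5) − 0.2·(-8, 18) = (-2.4, 1.4)
(s₂, t₂) = (-2.4, 1.4) − 0.2·(-1.6, 3.6) = (-2.08, 0.68)

(-2.08, 0.68)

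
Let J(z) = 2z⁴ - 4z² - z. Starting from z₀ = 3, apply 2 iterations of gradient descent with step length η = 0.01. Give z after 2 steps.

J′(z) = 8z³ - 8z - 1
Step 1: J′(3) = 191; z₁ = 3 − 0.01·191 = 1.09
Step 2: J′(1.09) = 0.640232; z₂ = 1.09 − 0.01·0.640232 = 1.08359768

1.08359768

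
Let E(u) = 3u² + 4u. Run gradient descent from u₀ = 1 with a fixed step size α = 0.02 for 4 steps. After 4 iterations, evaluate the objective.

1.66362104004608

E′(u) = 6u + 4
u₁ = 1 − 0.02·10 = 0.8
u₂ = 0.8 − 0.02·8.8 = 0.624
u₃ = 0.624 − 0.02·7.744 = 0.46912
u₄ = 0.46912 − 0.02·6.81472 = 0.3328256
E(0.3328256) = 1.66362104004608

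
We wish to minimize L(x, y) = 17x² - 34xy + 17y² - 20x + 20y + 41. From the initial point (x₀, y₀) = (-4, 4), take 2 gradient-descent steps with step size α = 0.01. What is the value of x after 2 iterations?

∇L = (34x - 34y - 20, -34x + 34y + 20)
Step 1: at (-4, 4), ∇L = (-292, 292) → (-4, 4) − 0.01·(-292, 292) = (-1.08, 1.08)
Step 2: at (-1.08, 1.08), ∇L = (-93.44, 93.44) → (-1.08, 1.08) − 0.01·(-93.44, 93.44) = (-0.1456, 0.1456)
x = -0.1456

-0.1456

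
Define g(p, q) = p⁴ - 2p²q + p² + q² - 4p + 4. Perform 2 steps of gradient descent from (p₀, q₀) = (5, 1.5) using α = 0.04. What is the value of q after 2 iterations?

∇g = (4p³ - 4pq + 2p - 4, -2p² + 2q)
Step 1: at (5, 1.5), ∇g = (476, -47) → (5, 1.5) − 0.04·(476, -47) = (-14.04, 3.38)
Step 2: at (-14.04, 3.38), ∇g = (-10912.608256, -387.4832) → (-14.04, 3.38) − 0.04·(-10912.608256, -387.4832) = (422.46433024, 18.879328)
q = 18.879328

18.879328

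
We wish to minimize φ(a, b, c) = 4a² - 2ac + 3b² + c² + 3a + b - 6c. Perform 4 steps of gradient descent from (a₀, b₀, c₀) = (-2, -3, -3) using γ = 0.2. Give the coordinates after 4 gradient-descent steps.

∇φ = (8a - 2c + 3, 6b + 1, -2a + 2c - 6)
Step 1: at (-2, -3, -3), ∇φ = (-7, -17, -8) → (-2, -3, -3) − 0.2·(-7, -17, -8) = (-0.6, 0.4, -1.4)
Step 2: at (-0.6, 0.4, -1.4), ∇φ = (1, 3.4, -7.6) → (-0.6, 0.4, -1.4) − 0.2·(1, 3.4, -7.6) = (-0.8, -0.28, 0.12)
Step 3: at (-0.8, -0.28, 0.12), ∇φ = (-3.64, -0.68, -4.16) → (-0.8, -0.28, 0.12) − 0.2·(-3.64, -0.68, -4.16) = (-0.072, -0.144, 0.952)
Step 4: at (-0.072, -0.144, 0.952), ∇φ = (0.52, 0.136, -3.952) → (-0.072, -0.144, 0.952) − 0.2·(0.52, 0.136, -3.952) = (-0.176, -0.1712, 1.7424)

(-0.176, -0.1712, 1.7424)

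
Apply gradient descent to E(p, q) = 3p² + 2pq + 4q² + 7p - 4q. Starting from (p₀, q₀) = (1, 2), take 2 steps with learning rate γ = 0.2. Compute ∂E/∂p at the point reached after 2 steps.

7.88

∇E = (6p + 2q + 7, 2p + 8q - 4)
Step 1: at (1, 2), ∇E = (17, 14) → (1, 2) − 0.2·(17, 14) = (-2.4, -0.8)
Step 2: at (-2.4, -0.8), ∇E = (-9, -15.2) → (-2.4, -0.8) − 0.2·(-9, -15.2) = (-0.6, 2.24)
∂E/∂p at (-0.6, 2.24) = 7.88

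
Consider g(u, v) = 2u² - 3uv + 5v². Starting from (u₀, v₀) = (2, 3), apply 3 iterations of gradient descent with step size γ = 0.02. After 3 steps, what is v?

∇g = (4u - 3v, -3u + 10v)
(u₁, v₁) = (2, 3) − 0.02·(-1, 24) = (2.02, 2.52)
(u₂, v₂) = (2.02, 2.52) − 0.02·(0.52, 19.14) = (2.0096, 2.1372)
(u₃, v₃) = (2.0096, 2.1372) − 0.02·(1.6268, 15.3432) = (1.977064, 1.830336)
v = 1.830336

1.830336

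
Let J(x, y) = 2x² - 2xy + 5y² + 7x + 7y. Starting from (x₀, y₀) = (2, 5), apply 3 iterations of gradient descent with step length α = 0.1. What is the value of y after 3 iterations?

∇J = (4x - 2y + 7, -2x + 10y + 7)
Step 1: at (2, 5), ∇J = (5, 53) → (2, 5) − 0.1·(5, 53) = (1.5, -0.3)
Step 2: at (1.5, -0.3), ∇J = (13.6, 1) → (1.5, -0.3) − 0.1·(13.6, 1) = (0.14, -0.4)
Step 3: at (0.14, -0.4), ∇J = (8.36, 2.72) → (0.14, -0.4) − 0.1·(8.36, 2.72) = (-0.696, -0.672)
y = -0.672

-0.672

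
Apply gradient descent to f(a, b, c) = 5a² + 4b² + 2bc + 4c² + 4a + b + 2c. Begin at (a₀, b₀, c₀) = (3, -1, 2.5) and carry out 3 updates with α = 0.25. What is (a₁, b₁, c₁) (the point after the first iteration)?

(-5.5, -0.5, -2.5)

∇f = (10a + 4, 8b + 2c + 1, 2b + 8c + 2)
Step 1: at (3, -1, 2.5), ∇f = (34, -2, 20) → (3, -1, 2.5) − 0.25·(34, -2, 20) = (-5.5, -0.5, -2.5)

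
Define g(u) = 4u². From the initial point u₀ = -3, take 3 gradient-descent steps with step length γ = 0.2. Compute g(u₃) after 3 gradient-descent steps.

g′(u) = 8u
Step 1: g′(-3) = -24; u₁ = -3 − 0.2·(-24) = 1.8
Step 2: g′(1.8) = 14.4; u₂ = 1.8 − 0.2·14.4 = -1.08
Step 3: g′(-1.08) = -8.64; u₃ = -1.08 − 0.2·(-8.64) = 0.648
g(0.648) = 1.679616

1.679616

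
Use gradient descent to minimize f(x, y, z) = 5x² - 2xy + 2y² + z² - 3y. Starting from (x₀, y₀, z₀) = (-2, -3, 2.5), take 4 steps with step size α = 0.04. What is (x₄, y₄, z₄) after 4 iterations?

(-0.62918144, -1.42999296, 1.7909824)

∇f = (10x - 2y, -2x + 4y - 3, 2z)
(x₁, y₁, z₁) = (-2, -3, 2.5) − 0.04·(-14, -11, 5) = (-1.44, -2.56, 2.3)
(x₂, y₂, z₂) = (-1.44, -2.56, 2.3) − 0.04·(-9.28, -10.36, 4.6) = (-1.0688, -2.1456, 2.116)
(x₃, y₃, z₃) = (-1.0688, -2.1456, 2.116) − 0.04·(-6.3968, -9.4448, 4.232) = (-0.812928, -1.767808, 1.94672)
(x₄, y₄, z₄) = (-0.812928, -1.767808, 1.94672) − 0.04·(-4.593664, -8.445376, 3.89344) = (-0.62918144, -1.42999296, 1.7909824)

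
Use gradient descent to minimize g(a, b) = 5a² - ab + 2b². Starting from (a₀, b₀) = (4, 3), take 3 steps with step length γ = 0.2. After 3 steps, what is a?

∇g = (10a - b, -a + 4b)
(a₁, b₁) = (4, 3) − 0.2·(37, 8) = (-3.4, 1.4)
(a₂, b₂) = (-3.4, 1.4) − 0.2·(-35.4, 9) = (3.68, -0.4)
(a₃, b₃) = (3.68, -0.4) − 0.2·(37.2, -5.28) = (-3.76, 0.656)
a = -3.76

-3.76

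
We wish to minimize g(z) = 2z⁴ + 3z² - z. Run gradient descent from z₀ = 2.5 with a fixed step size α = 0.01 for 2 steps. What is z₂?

g′(z) = 8z³ + 6z - 1
Step 1: g′(2.5) = 139; z₁ = 2.5 − 0.01·139 = 1.11
Step 2: g′(1.11) = 16.601048; z₂ = 1.11 − 0.01·16.601048 = 0.94398952

0.94398952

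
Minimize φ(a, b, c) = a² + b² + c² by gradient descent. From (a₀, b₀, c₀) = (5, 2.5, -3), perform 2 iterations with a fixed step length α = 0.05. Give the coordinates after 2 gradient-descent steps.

(4.05, 2.025, -2.43)

∇φ = (2a, 2b, 2c)
(a₁, b₁, c₁) = (5, 2.5, -3) − 0.05·(10, 5, -6) = (4.5, 2.25, -2.7)
(a₂, b₂, c₂) = (4.5, 2.25, -2.7) − 0.05·(9, 4.5, -5.4) = (4.05, 2.025, -2.43)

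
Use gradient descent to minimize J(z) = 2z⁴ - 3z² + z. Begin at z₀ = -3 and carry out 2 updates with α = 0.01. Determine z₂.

J′(z) = 8z³ - 6z + 1
z₁ = -3 − 0.01·(-197) = -1.03
z₂ = -1.03 − 0.01·(-1.561816) = -1.01438184

-1.01438184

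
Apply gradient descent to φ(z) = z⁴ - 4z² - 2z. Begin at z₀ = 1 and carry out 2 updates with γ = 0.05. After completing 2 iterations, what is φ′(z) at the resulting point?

φ′(z) = 4z³ - 8z - 2
Step 1: φ′(1) = -6; z₁ = 1 − 0.05·(-6) = 1.3
Step 2: φ′(1.3) = -3.612; z₂ = 1.3 − 0.05·(-3.612) = 1.4806
φ′(z) at (1.4806) = -0.861854725536

-0.861854725536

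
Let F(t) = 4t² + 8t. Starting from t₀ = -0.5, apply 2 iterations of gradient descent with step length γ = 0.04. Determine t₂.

F′(t) = 8t + 8
t₁ = -0.5 − 0.04·4 = -0.66
t₂ = -0.66 − 0.04·2.72 = -0.7688

-0.7688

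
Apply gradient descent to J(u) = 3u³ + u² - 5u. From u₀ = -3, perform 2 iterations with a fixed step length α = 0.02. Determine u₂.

-7.6088

J′(u) = 9u² + 2u - 5
u₁ = -3 − 0.02·70 = -4.4
u₂ = -4.4 − 0.02·160.44 = -7.6088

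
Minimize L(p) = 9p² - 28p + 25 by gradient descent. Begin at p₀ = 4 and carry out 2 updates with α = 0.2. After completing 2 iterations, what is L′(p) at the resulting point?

L′(p) = 18p - 28
Step 1: L′(4) = 44; p₁ = 4 − 0.2·44 = -4.8
Step 2: L′(-4.8) = -114.4; p₂ = -4.8 − 0.2·(-114.4) = 18.08
L′(p) at (18.08) = 297.44

297.44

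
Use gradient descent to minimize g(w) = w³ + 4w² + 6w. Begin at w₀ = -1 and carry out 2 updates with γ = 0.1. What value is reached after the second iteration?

g′(w) = 3w² + 8w + 6
w₁ = -1 − 0.1·1 = -1.1
w₂ = -1.1 − 0.1·0.83 = -1.183

-1.183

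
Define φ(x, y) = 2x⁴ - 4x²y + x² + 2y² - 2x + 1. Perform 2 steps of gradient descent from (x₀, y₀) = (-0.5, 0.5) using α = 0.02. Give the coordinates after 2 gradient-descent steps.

∇φ = (8x³ - 8xy + 2x - 2, -4x² + 4y)
Step 1: at (-0.5, 0.5), ∇φ = (-2, 1) → (-0.5, 0.5) − 0.02·(-2, 1) = (-0.46, 0.48)
Step 2: at (-0.46, 0.48), ∇φ = (-1.932288, 1.0736) → (-0.46, 0.48) − 0.02·(-1.932288, 1.0736) = (-0.42135424, 0.458528)

(-0.42135424, 0.458528)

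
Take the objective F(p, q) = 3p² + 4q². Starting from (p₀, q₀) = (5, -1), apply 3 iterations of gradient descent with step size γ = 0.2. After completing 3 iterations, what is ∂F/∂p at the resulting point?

∇F = (6p, 8q)
Step 1: at (5, -1), ∇F = (30, -8) → (5, -1) − 0.2·(30, -8) = (-1, 0.6)
Step 2: at (-1, 0.6), ∇F = (-6, 4.8) → (-1, 0.6) − 0.2·(-6, 4.8) = (0.2, -0.36)
Step 3: at (0.2, -0.36), ∇F = (1.2, -2.88) → (0.2, -0.36) − 0.2·(1.2, -2.88) = (-0.04, 0.216)
∂F/∂p at (-0.04, 0.216) = -0.24

-0.24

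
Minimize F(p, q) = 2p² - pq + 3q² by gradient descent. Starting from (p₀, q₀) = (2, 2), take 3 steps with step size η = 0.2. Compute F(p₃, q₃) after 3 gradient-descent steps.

0.008192

∇F = (4p - q, -p + 6q)
Step 1: at (2, 2), ∇F = (6, 10) → (2, 2) − 0.2·(6, 10) = (0.8, 0)
Step 2: at (0.8, 0), ∇F = (3.2, -0.8) → (0.8, 0) − 0.2·(3.2, -0.8) = (0.16, 0.16)
Step 3: at (0.16, 0.16), ∇F = (0.48, 0.8) → (0.16, 0.16) − 0.2·(0.48, 0.8) = (0.064, 0)
F(0.064, 0) = 0.008192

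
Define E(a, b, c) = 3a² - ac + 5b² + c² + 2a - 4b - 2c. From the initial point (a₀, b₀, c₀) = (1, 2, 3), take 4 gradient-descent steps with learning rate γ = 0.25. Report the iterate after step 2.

∇E = (6a - c + 2, 10b - 4, -a + 2c - 2)
(a₁, b₁, c₁) = (1, 2, 3) − 0.25·(5, 16, 3) = (-0.25, -2, 2.25)
(a₂, b₂, c₂) = (-0.25, -2, 2.25) − 0.25·(-1.75, -24, 2.75) = (0.1875, 4, 1.5625)

(0.1875, 4, 1.5625)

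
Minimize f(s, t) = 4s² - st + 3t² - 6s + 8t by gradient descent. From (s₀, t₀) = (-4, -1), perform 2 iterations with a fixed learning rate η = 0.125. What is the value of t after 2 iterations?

-1.359375

∇f = (8s - t - 6, -s + 6t + 8)
(s₁, t₁) = (-4, -1) − 0.125·(-37, 6) = (0.625, -1.75)
(s₂, t₂) = (0.625, -1.75) − 0.125·(0.75, -3.125) = (0.53125, -1.359375)
t = -1.359375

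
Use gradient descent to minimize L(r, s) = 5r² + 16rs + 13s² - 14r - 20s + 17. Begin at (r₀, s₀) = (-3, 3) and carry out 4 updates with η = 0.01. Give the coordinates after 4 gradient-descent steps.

(-3.06615776, 2.75207568)

∇L = (10r + 16s - 14, 16r + 26s - 20)
Step 1: at (-3, 3), ∇L = (4, 10) → (-3, 3) − 0.01·(4, 10) = (-3.04, 2.9)
Step 2: at (-3.04, 2.9), ∇L = (2, 6.76) → (-3.04, 2.9) − 0.01·(2, 6.76) = (-3.06, 2.8324)
Step 3: at (-3.06, 2.8324), ∇L = (0.7184, 4.6824) → (-3.06, 2.8324) − 0.01·(0.7184, 4.6824) = (-3.067184, 2.785576)
Step 4: at (-3.067184, 2.785576), ∇L = (-0.102624, 3.350032) → (-3.067184, 2.785576) − 0.01·(-0.102624, 3.350032) = (-3.06615776, 2.75207568)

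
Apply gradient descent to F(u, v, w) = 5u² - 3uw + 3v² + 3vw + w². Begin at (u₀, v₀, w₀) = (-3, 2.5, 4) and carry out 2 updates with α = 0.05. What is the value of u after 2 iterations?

∇F = (10u - 3w, 6v + 3w, -3u + 3v + 2w)
Step 1: at (-3, 2.5, 4), ∇F = (-42, 27, 24.5) → (-3, 2.5, 4) − 0.05·(-42, 27, 24.5) = (-0.9, 1.15, 2.775)
Step 2: at (-0.9, 1.15, 2.775), ∇F = (-17.325, 15.225, 11.7) → (-0.9, 1.15, 2.775) − 0.05·(-17.325, 15.225, 11.7) = (-0.03375, 0.38875, 2.19)
u = -0.03375

-0.03375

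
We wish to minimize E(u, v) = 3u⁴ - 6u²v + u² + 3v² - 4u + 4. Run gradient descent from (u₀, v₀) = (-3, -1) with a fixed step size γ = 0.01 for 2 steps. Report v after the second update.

-0.3466

∇E = (12u³ - 12uv + 2u - 4, -6u² + 6v)
(u₁, v₁) = (-3, -1) − 0.01·(-370, -60) = (0.7, -0.4)
(u₂, v₂) = (0.7, -0.4) − 0.01·(4.876, -5.34) = (0.65124, -0.3466)
v = -0.3466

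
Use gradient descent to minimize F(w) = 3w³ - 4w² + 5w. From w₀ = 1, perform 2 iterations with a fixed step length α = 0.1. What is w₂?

0.076

F′(w) = 9w² - 8w + 5
w₁ = 1 − 0.1·6 = 0.4
w₂ = 0.4 − 0.1·3.24 = 0.076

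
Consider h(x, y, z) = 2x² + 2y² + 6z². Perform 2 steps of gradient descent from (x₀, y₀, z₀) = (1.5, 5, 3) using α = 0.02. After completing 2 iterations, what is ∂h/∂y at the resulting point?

∇h = (4x, 4y, 12z)
Step 1: at (1.5, 5, 3), ∇h = (6, 20, 36) → (1.5, 5, 3) − 0.02·(6, 20, 36) = (1.38, 4.6, 2.28)
Step 2: at (1.38, 4.6, 2.28), ∇h = (5.52, 18.4, 27.36) → (1.38, 4.6, 2.28) − 0.02·(5.52, 18.4, 27.36) = (1.2696, 4.232, 1.7328)
∂h/∂y at (1.2696, 4.232, 1.7328) = 16.928

16.928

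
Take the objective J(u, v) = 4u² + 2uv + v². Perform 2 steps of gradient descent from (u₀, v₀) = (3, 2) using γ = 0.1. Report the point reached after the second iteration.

∇J = (8u + 2v, 2u + 2v)
Step 1: at (3, 2), ∇J = (28, 10) → (3, 2) − 0.1·(28, 10) = (0.2, 1)
Step 2: at (0.2, 1), ∇J = (3.6, 2.4) → (0.2, 1) − 0.1·(3.6, 2.4) = (-0.16, 0.76)

(-0.16, 0.76)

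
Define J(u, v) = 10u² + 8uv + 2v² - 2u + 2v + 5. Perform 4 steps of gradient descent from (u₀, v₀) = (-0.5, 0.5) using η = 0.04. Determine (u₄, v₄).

(-0.02723968, 0.1870656)

∇J = (20u + 8v - 2, 8u + 4v + 2)
Step 1: at (-0.5, 0.5), ∇J = (-8, 0) → (-0.5, 0.5) − 0.04·(-8, 0) = (-0.18, 0.5)
Step 2: at (-0.18, 0.5), ∇J = (-1.6, 2.56) → (-0.18, 0.5) − 0.04·(-1.6, 2.56) = (-0.116, 0.3976)
Step 3: at (-0.116, 0.3976), ∇J = (-1.1392, 2.6624) → (-0.116, 0.3976) − 0.04·(-1.1392, 2.6624) = (-0.070432, 0.291104)
Step 4: at (-0.070432, 0.291104), ∇J = (-1.079808, 2.60096) → (-0.070432, 0.291104) − 0.04·(-1.079808, 2.60096) = (-0.02723968, 0.1870656)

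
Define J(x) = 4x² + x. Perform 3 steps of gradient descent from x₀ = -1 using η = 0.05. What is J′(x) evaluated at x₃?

-1.512

J′(x) = 8x + 1
x₁ = -1 − 0.05·(-7) = -0.65
x₂ = -0.65 − 0.05·(-4.2) = -0.44
x₃ = -0.44 − 0.05·(-2.52) = -0.314
J′(x) at (-0.314) = -1.512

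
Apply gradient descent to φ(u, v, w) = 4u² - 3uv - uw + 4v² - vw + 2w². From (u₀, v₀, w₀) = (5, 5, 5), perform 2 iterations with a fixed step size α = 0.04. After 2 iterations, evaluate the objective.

68.31008

∇φ = (8u - 3v - w, -3u + 8v - w, -u - v + 4w)
Step 1: at (5, 5, 5), ∇φ = (20, 20, 10) → (5, 5, 5) − 0.04·(20, 20, 10) = (4.2, 4.2, 4.6)
Step 2: at (4.2, 4.2, 4.6), ∇φ = (16.4, 16.4, 10) → (4.2, 4.2, 4.6) − 0.04·(16.4, 16.4, 10) = (3.544, 3.544, 4.2)
φ(3.544, 3.544, 4.2) = 68.31008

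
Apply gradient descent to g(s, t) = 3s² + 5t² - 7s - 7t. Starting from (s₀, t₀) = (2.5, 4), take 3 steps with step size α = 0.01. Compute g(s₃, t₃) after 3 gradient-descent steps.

26.082934615632

∇g = (6s - 7, 10t - 7)
Step 1: at (2.5, 4), ∇g = (8, 33) → (2.5, 4) − 0.01·(8, 33) = (2.42, 3.67)
Step 2: at (2.42, 3.67), ∇g = (7.52, 29.7) → (2.42, 3.67) − 0.01·(7.52, 29.7) = (2.3448, 3.373)
Step 3: at (2.3448, 3.373), ∇g = (7.0688, 26.73) → (2.3448, 3.373) − 0.01·(7.0688, 26.73) = (2.274112, 3.1057)
g(2.274112, 3.1057) = 26.082934615632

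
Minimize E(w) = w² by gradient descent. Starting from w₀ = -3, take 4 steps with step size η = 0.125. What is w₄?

-0.94921875

E′(w) = 2w
Step 1: E′(-3) = -6; w₁ = -3 − 0.125·(-6) = -2.25
Step 2: E′(-2.25) = -4.5; w₂ = -2.25 − 0.125·(-4.5) = -1.6875
Step 3: E′(-1.6875) = -3.375; w₃ = -1.6875 − 0.125·(-3.375) = -1.265625
Step 4: E′(-1.265625) = -2.53125; w₄ = -1.265625 − 0.125·(-2.53125) = -0.94921875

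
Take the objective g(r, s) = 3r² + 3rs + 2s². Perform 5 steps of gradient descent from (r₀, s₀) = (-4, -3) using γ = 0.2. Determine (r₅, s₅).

∇g = (6r + 3s, 3r + 4s)
Step 1: at (-4, -3), ∇g = (-33, -24) → (-4, -3) − 0.2·(-33, -24) = (2.6, 1.8)
Step 2: at (2.6, 1.8), ∇g = (21, 15) → (2.6, 1.8) − 0.2·(21, 15) = (-1.6, -1.2)
Step 3: at (-1.6, -1.2), ∇g = (-13.2, -9.6) → (-1.6, -1.2) − 0.2·(-13.2, -9.6) = (1.04, 0.72)
Step 4: at (1.04, 0.72), ∇g = (8.4, 6) → (1.04, 0.72) − 0.2·(8.4, 6) = (-0.64, -0.48)
Step 5: at (-0.64, -0.48), ∇g = (-5.28, -3.84) → (-0.64, -0.48) − 0.2·(-5.28, -3.84) = (0.416, 0.288)

(0.416, 0.288)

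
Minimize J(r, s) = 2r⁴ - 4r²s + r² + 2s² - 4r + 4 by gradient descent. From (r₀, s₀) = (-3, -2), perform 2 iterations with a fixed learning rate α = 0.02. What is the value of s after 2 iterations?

-0.538368

∇J = (8r³ - 8rs + 2r - 4, -4r² + 4s)
(r₁, s₁) = (-3, -2) − 0.02·(-274, -44) = (2.48, -1.12)
(r₂, s₂) = (2.48, -1.12) − 0.02·(145.204736, -29.0816) = (-0.42409472, -0.538368)
s = -0.538368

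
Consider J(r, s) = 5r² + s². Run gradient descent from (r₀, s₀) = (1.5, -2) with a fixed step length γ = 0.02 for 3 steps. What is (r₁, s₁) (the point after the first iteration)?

∇J = (10r, 2s)
Step 1: at (1.5, -2), ∇J = (15, -4) → (1.5, -2) − 0.02·(15, -4) = (1.2, -1.92)

(1.2, -1.92)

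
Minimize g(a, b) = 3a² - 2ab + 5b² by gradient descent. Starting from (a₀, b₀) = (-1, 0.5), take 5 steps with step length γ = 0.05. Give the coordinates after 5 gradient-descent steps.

(-0.15818, -0.04698)

∇g = (6a - 2b, -2a + 10b)
(a₁, b₁) = (-1, 0.5) − 0.05·(-7, 7) = (-0.65, 0.15)
(a₂, b₂) = (-0.65, 0.15) − 0.05·(-4.2, 2.8) = (-0.44, 0.01)
(a₃, b₃) = (-0.44, 0.01) − 0.05·(-2.66, 0.98) = (-0.307, -0.039)
(a₄, b₄) = (-0.307, -0.039) − 0.05·(-1.764, 0.224) = (-0.2188, -0.0502)
(a₅, b₅) = (-0.2188, -0.0502) − 0.05·(-1.2124, -0.0644) = (-0.15818, -0.04698)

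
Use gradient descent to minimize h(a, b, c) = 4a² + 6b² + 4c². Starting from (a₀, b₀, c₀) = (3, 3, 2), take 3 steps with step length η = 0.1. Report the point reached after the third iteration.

(0.024, -0.024, 0.016)

∇h = (8a, 12b, 8c)
(a₁, b₁, c₁) = (3, 3, 2) − 0.1·(24, 36, 16) = (0.6, -0.6, 0.4)
(a₂, b₂, c₂) = (0.6, -0.6, 0.4) − 0.1·(4.8, -7.2, 3.2) = (0.12, 0.12, 0.08)
(a₃, b₃, c₃) = (0.12, 0.12, 0.08) − 0.1·(0.96, 1.44, 0.64) = (0.024, -0.024, 0.016)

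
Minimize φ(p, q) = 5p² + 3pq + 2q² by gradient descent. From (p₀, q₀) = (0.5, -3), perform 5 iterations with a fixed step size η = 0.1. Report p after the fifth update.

0.22599

∇φ = (10p + 3q, 3p + 4q)
Step 1: at (0.5, -3), ∇φ = (-4, -10.5) → (0.5, -3) − 0.1·(-4, -10.5) = (0.9, -1.95)
Step 2: at (0.9, -1.95), ∇φ = (3.15, -5.1) → (0.9, -1.95) − 0.1·(3.15, -5.1) = (0.585, -1.44)
Step 3: at (0.585, -1.44), ∇φ = (1.53, -4.005) → (0.585, -1.44) − 0.1·(1.53, -4.005) = (0.432, -1.0395)
Step 4: at (0.432, -1.0395), ∇φ = (1.2015, -2.862) → (0.432, -1.0395) − 0.1·(1.2015, -2.862) = (0.31185, -0.7533)
Step 5: at (0.31185, -0.7533), ∇φ = (0.8586, -2.07765) → (0.31185, -0.7533) − 0.1·(0.8586, -2.07765) = (0.22599, -0.545535)
p = 0.22599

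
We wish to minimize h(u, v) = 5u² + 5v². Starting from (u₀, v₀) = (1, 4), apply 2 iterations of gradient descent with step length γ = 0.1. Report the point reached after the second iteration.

∇h = (10u, 10v)
Step 1: at (1, 4), ∇h = (10, 40) → (1, 4) − 0.1·(10, 40) = (0, 0)
Step 2: at (0, 0), ∇h = (0, 0) → (0, 0) − 0.1·(0, 0) = (0, 0)

(0, 0)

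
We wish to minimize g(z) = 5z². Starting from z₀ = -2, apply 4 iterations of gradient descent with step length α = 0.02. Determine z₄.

-0.8192

g′(z) = 10z
Step 1: g′(-2) = -20; z₁ = -2 − 0.02·(-20) = -1.6
Step 2: g′(-1.6) = -16; z₂ = -1.6 − 0.02·(-16) = -1.28
Step 3: g′(-1.28) = -12.8; z₃ = -1.28 − 0.02·(-12.8) = -1.024
Step 4: g′(-1.024) = -10.24; z₄ = -1.024 − 0.02·(-10.24) = -0.8192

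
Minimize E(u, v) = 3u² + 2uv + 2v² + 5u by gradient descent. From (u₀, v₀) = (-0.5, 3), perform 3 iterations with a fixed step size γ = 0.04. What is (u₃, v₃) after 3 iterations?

(-1.15856, 1.94368)

∇E = (6u + 2v + 5, 2u + 4v)
(u₁, v₁) = (-0.5, 3) − 0.04·(8, 11) = (-0.82, 2.56)
(u₂, v₂) = (-0.82, 2.56) − 0.04·(5.2, 8.6) = (-1.028, 2.216)
(u₃, v₃) = (-1.028, 2.216) − 0.04·(3.264, 6.808) = (-1.15856, 1.94368)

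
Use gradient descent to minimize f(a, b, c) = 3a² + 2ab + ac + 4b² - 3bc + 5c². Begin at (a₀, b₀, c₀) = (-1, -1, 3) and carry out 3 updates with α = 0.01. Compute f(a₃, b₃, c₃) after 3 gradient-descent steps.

28.556349028044

∇f = (6a + 2b + c, 2a + 8b - 3c, a - 3b + 10c)
(a₁, b₁, c₁) = (-1, -1, 3) − 0.01·(-5, -19, 32) = (-0.95, -0.81, 2.68)
(a₂, b₂, c₂) = (-0.95, -0.81, 2.68) − 0.01·(-4.64, -16.42, 28.28) = (-0.9036, -0.6458, 2.3972)
(a₃, b₃, c₃) = (-0.9036, -0.6458, 2.3972) − 0.01·(-4.316, -14.1652, 25.0058) = (-0.86044, -0.504148, 2.147142)
f(-0.86044, -0.504148, 2.147142) = 28.556349028044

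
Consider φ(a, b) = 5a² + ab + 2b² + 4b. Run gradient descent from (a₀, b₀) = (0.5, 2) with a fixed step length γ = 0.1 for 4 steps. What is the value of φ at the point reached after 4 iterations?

-1.7103996475

∇φ = (10a + b, a + 4b + 4)
Step 1: at (0.5, 2), ∇φ = (7, 12.5) → (0.5, 2) − 0.1·(7, 12.5) = (-0.2, 0.75)
Step 2: at (-0.2, 0.75), ∇φ = (-1.25, 6.8) → (-0.2, 0.75) − 0.1·(-1.25, 6.8) = (-0.075, 0.07)
Step 3: at (-0.075, 0.07), ∇φ = (-0.68, 4.205) → (-0.075, 0.07) − 0.1·(-0.68, 4.205) = (-0.007, -0.3505)
Step 4: at (-0.007, -0.3505), ∇φ = (-0.4205, 2.591) → (-0.007, -0.3505) − 0.1·(-0.4205, 2.591) = (0.03505, -0.6096)
φ(0.03505, -0.6096) = -1.7103996475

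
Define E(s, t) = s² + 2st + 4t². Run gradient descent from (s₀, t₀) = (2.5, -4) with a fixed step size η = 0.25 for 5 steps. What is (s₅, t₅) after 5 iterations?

(2.21875, 5.890625)

∇E = (2s + 2t, 2s + 8t)
(s₁, t₁) = (2.5, -4) − 0.25·(-3, -27) = (3.25, 2.75)
(s₂, t₂) = (3.25, 2.75) − 0.25·(12, 28.5) = (0.25, -4.375)
(s₃, t₃) = (0.25, -4.375) − 0.25·(-8.25, -34.5) = (2.3125, 4.25)
(s₄, t₄) = (2.3125, 4.25) − 0.25·(13.125, 38.625) = (-0.96875, -5.40625)
(s₅, t₅) = (-0.96875, -5.40625) − 0.25·(-12.75, -45.1875) = (2.21875, 5.890625)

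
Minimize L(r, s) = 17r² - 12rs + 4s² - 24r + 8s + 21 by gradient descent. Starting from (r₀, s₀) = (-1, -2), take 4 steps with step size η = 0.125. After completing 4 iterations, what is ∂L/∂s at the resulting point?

2611.921875

∇L = (34r - 12s - 24, -12r + 8s + 8)
Step 1: at (-1, -2), ∇L = (-34, 4) → (-1, -2) − 0.125·(-34, 4) = (3.25, -2.5)
Step 2: at (3.25, -2.5), ∇L = (116.5, -51) → (3.25, -2.5) − 0.125·(116.5, -51) = (-11.3125, 3.875)
Step 3: at (-11.3125, 3.875), ∇L = (-455.125, 174.75) → (-11.3125, 3.875) − 0.125·(-455.125, 174.75) = (45.578125, -17.96875)
Step 4: at (45.578125, -17.96875), ∇L = (1741.28125, -682.6875) → (45.578125, -17.96875) − 0.125·(1741.28125, -682.6875) = (-172.08203125, 67.3671875)
∂L/∂s at (-172.08203125, 67.3671875) = 2611.921875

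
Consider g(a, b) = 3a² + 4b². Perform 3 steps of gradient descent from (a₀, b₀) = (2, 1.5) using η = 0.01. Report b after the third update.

∇g = (6a, 8b)
(a₁, b₁) = (2, 1.5) − 0.01·(12, 12) = (1.88, 1.38)
(a₂, b₂) = (1.88, 1.38) − 0.01·(11.28, 11.04) = (1.7672, 1.2696)
(a₃, b₃) = (1.7672, 1.2696) − 0.01·(10.6032, 10.1568) = (1.661168, 1.168032)
b = 1.168032

1.168032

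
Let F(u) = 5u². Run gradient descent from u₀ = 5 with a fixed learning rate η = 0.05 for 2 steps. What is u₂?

F′(u) = 10u
u₁ = 5 − 0.05·50 = 2.5
u₂ = 2.5 − 0.05·25 = 1.25

1.25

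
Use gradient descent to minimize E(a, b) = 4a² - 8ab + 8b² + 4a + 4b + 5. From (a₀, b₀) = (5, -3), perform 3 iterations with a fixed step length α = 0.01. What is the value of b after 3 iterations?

-1.006464

∇E = (8a - 8b + 4, -8a + 16b + 4)
Step 1: at (5, -3), ∇E = (68, -84) → (5, -3) − 0.01·(68, -84) = (4.32, -2.16)
Step 2: at (4.32, -2.16), ∇E = (55.84, -65.12) → (4.32, -2.16) − 0.01·(55.84, -65.12) = (3.7616, -1.5088)
Step 3: at (3.7616, -1.5088), ∇E = (46.1632, -50.2336) → (3.7616, -1.5088) − 0.01·(46.1632, -50.2336) = (3.299968, -1.006464)
b = -1.006464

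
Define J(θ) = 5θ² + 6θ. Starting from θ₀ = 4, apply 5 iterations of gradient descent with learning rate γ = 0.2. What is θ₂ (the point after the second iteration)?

4

J′(θ) = 10θ + 6
θ₁ = 4 − 0.2·46 = -5.2
θ₂ = -5.2 − 0.2·(-46) = 4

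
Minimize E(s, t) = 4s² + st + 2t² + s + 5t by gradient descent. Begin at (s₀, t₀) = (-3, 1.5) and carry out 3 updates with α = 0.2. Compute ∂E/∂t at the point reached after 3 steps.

1.376

∇E = (8s + t + 1, s + 4t + 5)
(s₁, t₁) = (-3, 1.5) − 0.2·(-21.5, 8) = (1.3, -0.1)
(s₂, t₂) = (1.3, -0.1) − 0.2·(11.3, 5.9) = (-0.96, -1.28)
(s₃, t₃) = (-0.96, -1.28) − 0.2·(-7.96, -1.08) = (0.632, -1.064)
∂E/∂t at (0.632, -1.064) = 1.376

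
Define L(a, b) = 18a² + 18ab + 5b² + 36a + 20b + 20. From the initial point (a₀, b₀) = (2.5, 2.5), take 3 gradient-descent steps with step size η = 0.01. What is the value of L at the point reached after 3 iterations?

14.30281768968

∇L = (36a + 18b + 36, 18a + 10b + 20)
Step 1: at (2.5, 2.5), ∇L = (171, 90) → (2.5, 2.5) − 0.01·(171, 90) = (0.79, 1.6)
Step 2: at (0.79, 1.6), ∇L = (93.24, 50.22) → (0.79, 1.6) − 0.01·(93.24, 50.22) = (-0.1424, 1.0978)
Step 3: at (-0.1424, 1.0978), ∇L = (50.634, 28.4148) → (-0.1424, 1.0978) − 0.01·(50.634, 28.4148) = (-0.64874, 0.813652)
L(-0.64874, 0.813652) = 14.30281768968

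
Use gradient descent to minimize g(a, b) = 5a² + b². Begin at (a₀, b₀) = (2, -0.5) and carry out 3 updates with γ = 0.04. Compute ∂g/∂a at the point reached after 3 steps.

∇g = (10a, 2b)
Step 1: at (2, -0.5), ∇g = (20, -1) → (2, -0.5) − 0.04·(20, -1) = (1.2, -0.46)
Step 2: at (1.2, -0.46), ∇g = (12, -0.92) → (1.2, -0.46) − 0.04·(12, -0.92) = (0.72, -0.4232)
Step 3: at (0.72, -0.4232), ∇g = (7.2, -0.8464) → (0.72, -0.4232) − 0.04·(7.2, -0.8464) = (0.432, -0.389344)
∂g/∂a at (0.432, -0.389344) = 4.32

4.32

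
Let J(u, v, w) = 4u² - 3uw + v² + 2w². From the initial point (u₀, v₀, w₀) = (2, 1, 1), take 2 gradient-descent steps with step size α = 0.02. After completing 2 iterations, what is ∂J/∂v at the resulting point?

1.8432

∇J = (8u - 3w, 2v, -3u + 4w)
Step 1: at (2, 1, 1), ∇J = (13, 2, -2) → (2, 1, 1) − 0.02·(13, 2, -2) = (1.74, 0.96, 1.04)
Step 2: at (1.74, 0.96, 1.04), ∇J = (10.8, 1.92, -1.06) → (1.74, 0.96, 1.04) − 0.02·(10.8, 1.92, -1.06) = (1.524, 0.9216, 1.0612)
∂J/∂v at (1.524, 0.9216, 1.0612) = 1.8432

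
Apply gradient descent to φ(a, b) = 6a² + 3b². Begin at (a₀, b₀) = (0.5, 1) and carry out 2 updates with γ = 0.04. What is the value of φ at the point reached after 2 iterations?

1.11053952

∇φ = (12a, 6b)
(a₁, b₁) = (0.5, 1) − 0.04·(6, 6) = (0.26, 0.76)
(a₂, b₂) = (0.26, 0.76) − 0.04·(3.12, 4.56) = (0.1352, 0.5776)
φ(0.1352, 0.5776) = 1.11053952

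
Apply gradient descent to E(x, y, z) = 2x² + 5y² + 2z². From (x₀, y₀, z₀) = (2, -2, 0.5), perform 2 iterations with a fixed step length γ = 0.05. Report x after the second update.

1.28

∇E = (4x, 10y, 4z)
Step 1: at (2, -2, 0.5), ∇E = (8, -20, 2) → (2, -2, 0.5) − 0.05·(8, -20, 2) = (1.6, -1, 0.4)
Step 2: at (1.6, -1, 0.4), ∇E = (6.4, -10, 1.6) → (1.6, -1, 0.4) − 0.05·(6.4, -10, 1.6) = (1.28, -0.5, 0.32)
x = 1.28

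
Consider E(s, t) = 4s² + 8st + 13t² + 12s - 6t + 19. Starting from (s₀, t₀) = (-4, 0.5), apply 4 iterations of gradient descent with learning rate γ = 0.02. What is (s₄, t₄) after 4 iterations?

(-3.26464, 1.25767424)

∇E = (8s + 8t + 12, 8s + 26t - 6)
(s₁, t₁) = (-4, 0.5) − 0.02·(-16, -25) = (-3.68, 1)
(s₂, t₂) = (-3.68, 1) − 0.02·(-9.44, -9.44) = (-3.4912, 1.1888)
(s₃, t₃) = (-3.4912, 1.1888) − 0.02·(-6.4192, -3.0208) = (-3.362816, 1.249216)
(s₄, t₄) = (-3.362816, 1.249216) − 0.02·(-4.9088, -0.422912) = (-3.26464, 1.25767424)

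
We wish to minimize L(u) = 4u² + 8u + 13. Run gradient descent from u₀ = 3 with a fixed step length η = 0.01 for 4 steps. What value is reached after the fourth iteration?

1.86557184

L′(u) = 8u + 8
Step 1: L′(3) = 32; u₁ = 3 − 0.01·32 = 2.68
Step 2: L′(2.68) = 29.44; u₂ = 2.68 − 0.01·29.44 = 2.3856
Step 3: L′(2.3856) = 27.0848; u₃ = 2.3856 − 0.01·27.0848 = 2.114752
Step 4: L′(2.114752) = 24.918016; u₄ = 2.114752 − 0.01·24.918016 = 1.86557184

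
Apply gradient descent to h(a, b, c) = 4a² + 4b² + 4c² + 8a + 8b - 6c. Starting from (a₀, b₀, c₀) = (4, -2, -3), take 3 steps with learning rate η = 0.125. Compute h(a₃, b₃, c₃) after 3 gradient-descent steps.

∇h = (8a + 8, 8b + 8, 8c - 6)
Step 1: at (4, -2, -3), ∇h = (40, -8, -30) → (4, -2, -3) − 0.125·(40, -8, -30) = (-1, -1, 0.75)
Step 2: at (-1, -1, 0.75), ∇h = (0, 0, 0) → (-1, -1, 0.75) − 0.125·(0, 0, 0) = (-1, -1, 0.75)
Step 3: at (-1, -1, 0.75), ∇h = (0, 0, 0) → (-1, -1, 0.75) − 0.125·(0, 0, 0) = (-1, -1, 0.75)
h(-1, -1, 0.75) = -10.25

-10.25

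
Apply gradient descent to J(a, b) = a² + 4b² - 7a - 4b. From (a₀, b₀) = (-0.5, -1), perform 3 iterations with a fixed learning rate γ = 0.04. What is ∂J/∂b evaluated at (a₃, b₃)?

-3.773184

∇J = (2a - 7, 8b - 4)
Step 1: at (-0.5, -1), ∇J = (-8, -12) → (-0.5, -1) − 0.04·(-8, -12) = (-0.18, -0.52)
Step 2: at (-0.18, -0.52), ∇J = (-7.36, -8.16) → (-0.18, -0.52) − 0.04·(-7.36, -8.16) = (0.1144, -0.1936)
Step 3: at (0.1144, -0.1936), ∇J = (-6.7712, -5.5488) → (0.1144, -0.1936) − 0.04·(-6.7712, -5.5488) = (0.385248, 0.028352)
∂J/∂b at (0.385248, 0.028352) = -3.773184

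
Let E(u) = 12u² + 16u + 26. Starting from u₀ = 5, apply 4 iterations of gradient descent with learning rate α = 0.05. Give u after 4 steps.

-0.6576

E′(u) = 24u + 16
Step 1: E′(5) = 136; u₁ = 5 − 0.05·136 = -1.8
Step 2: E′(-1.8) = -27.2; u₂ = -1.8 − 0.05·(-27.2) = -0.44
Step 3: E′(-0.44) = 5.44; u₃ = -0.44 − 0.05·5.44 = -0.712
Step 4: E′(-0.712) = -1.088; u₄ = -0.712 − 0.05·(-1.088) = -0.6576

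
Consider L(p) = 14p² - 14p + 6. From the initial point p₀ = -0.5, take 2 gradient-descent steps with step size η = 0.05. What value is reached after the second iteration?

0.34

L′(p) = 28p - 14
p₁ = -0.5 − 0.05·(-28) = 0.9
p₂ = 0.9 − 0.05·11.2 = 0.34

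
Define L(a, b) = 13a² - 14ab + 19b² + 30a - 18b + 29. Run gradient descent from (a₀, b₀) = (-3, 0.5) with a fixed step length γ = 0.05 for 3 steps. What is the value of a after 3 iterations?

0.821

∇L = (26a - 14b + 30, -14a + 38b - 18)
Step 1: at (-3, 0.5), ∇L = (-55, 43) → (-3, 0.5) − 0.05·(-55, 43) = (-0.25, -1.65)
Step 2: at (-0.25, -1.65), ∇L = (46.6, -77.2) → (-0.25, -1.65) − 0.05·(46.6, -77.2) = (-2.58, 2.21)
Step 3: at (-2.58, 2.21), ∇L = (-68.02, 102.1) → (-2.58, 2.21) − 0.05·(-68.02, 102.1) = (0.821, -2.895)
a = 0.821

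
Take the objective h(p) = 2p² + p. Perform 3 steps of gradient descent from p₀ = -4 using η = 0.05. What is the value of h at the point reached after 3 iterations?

h′(p) = 4p + 1
p₁ = -4 − 0.05·(-15) = -3.25
p₂ = -3.25 − 0.05·(-12) = -2.65
p₃ = -2.65 − 0.05·(-9.6) = -2.17
h(-2.17) = 7.2478

7.2478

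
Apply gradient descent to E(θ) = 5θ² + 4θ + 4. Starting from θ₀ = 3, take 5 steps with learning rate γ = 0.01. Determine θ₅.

E′(θ) = 10θ + 4
Step 1: E′(3) = 34; θ₁ = 3 − 0.01·34 = 2.66
Step 2: E′(2.66) = 30.6; θ₂ = 2.66 − 0.01·30.6 = 2.354
Step 3: E′(2.354) = 27.54; θ₃ = 2.354 − 0.01·27.54 = 2.0786
Step 4: E′(2.0786) = 24.786; θ₄ = 2.0786 − 0.01·24.786 = 1.83074
Step 5: E′(1.83074) = 22.3074; θ₅ = 1.83074 − 0.01·22.3074 = 1.607666

1.607666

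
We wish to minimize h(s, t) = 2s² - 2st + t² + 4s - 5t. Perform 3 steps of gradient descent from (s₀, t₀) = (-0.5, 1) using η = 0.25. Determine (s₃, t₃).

∇h = (4s - 2t + 4, -2s + 2t - 5)
(s₁, t₁) = (-0.5, 1) − 0.25·(0, -2) = (-0.5, 1.5)
(s₂, t₂) = (-0.5, 1.5) − 0.25·(-1, -1) = (-0.25, 1.75)
(s₃, t₃) = (-0.25, 1.75) − 0.25·(-0.5, -1) = (-0.125, 2)

(-0.125, 2)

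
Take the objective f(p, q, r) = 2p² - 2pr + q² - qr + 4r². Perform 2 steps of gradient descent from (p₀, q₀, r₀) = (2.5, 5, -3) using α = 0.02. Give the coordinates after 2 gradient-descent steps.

∇f = (4p - 2r, 2q - r, -2p - q + 8r)
Step 1: at (2.5, 5, -3), ∇f = (16, 13, -34) → (2.5, 5, -3) − 0.02·(16, 13, -34) = (2.18, 4.74, -2.32)
Step 2: at (2.18, 4.74, -2.32), ∇f = (13.36, 11.8, -27.66) → (2.18, 4.74, -2.32) − 0.02·(13.36, 11.8, -27.66) = (1.9128, 4.504, -1.7668)

(1.9128, 4.504, -1.7668)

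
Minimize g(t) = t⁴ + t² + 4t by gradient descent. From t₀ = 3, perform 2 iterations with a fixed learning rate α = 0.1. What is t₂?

g′(t) = 4t³ + 2t + 4
t₁ = 3 − 0.1·118 = -8.8
t₂ = -8.8 − 0.1·(-2739.488) = 265.1488

265.1488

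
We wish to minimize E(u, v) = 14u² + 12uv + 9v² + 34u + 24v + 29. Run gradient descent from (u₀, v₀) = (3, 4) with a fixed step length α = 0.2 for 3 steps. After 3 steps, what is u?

∇E = (28u + 12v + 34, 12u + 18v + 24)
Step 1: at (3, 4), ∇E = (166, 132) → (3, 4) − 0.2·(166, 132) = (-30.2, -22.4)
Step 2: at (-30.2, -22.4), ∇E = (-1080.4, -741.6) → (-30.2, -22.4) − 0.2·(-1080.4, -741.6) = (185.88, 125.92)
Step 3: at (185.88, 125.92), ∇E = (6749.68, 4521.12) → (185.88, 125.92) − 0.2·(6749.68, 4521.12) = (-1164.056, -778.304)
u = -1164.056

-1164.056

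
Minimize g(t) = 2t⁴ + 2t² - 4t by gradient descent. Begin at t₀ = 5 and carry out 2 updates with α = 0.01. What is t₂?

g′(t) = 8t³ + 4t - 4
Step 1: g′(5) = 1016; t₁ = 5 − 0.01·1016 = -5.16
Step 2: g′(-5.16) = -1123.744768; t₂ = -5.16 − 0.01·(-1123.744768) = 6.07744768

6.07744768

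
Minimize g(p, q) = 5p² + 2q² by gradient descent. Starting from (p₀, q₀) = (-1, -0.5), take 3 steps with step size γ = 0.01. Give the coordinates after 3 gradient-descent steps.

(-0.729, -0.442368)

∇g = (10p, 4q)
(p₁, q₁) = (-1, -0.5) − 0.01·(-10, -2) = (-0.9, -0.48)
(p₂, q₂) = (-0.9, -0.48) − 0.01·(-9, -1.92) = (-0.81, -0.4608)
(p₃, q₃) = (-0.81, -0.4608) − 0.01·(-8.1, -1.8432) = (-0.729, -0.442368)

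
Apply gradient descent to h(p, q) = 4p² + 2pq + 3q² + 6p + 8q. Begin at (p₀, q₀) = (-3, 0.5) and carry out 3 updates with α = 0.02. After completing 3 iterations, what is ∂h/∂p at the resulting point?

-10.58976

∇h = (8p + 2q + 6, 2p + 6q + 8)
Step 1: at (-3, 0.5), ∇h = (-17, 5) → (-3, 0.5) − 0.02·(-17, 5) = (-2.66, 0.4)
Step 2: at (-2.66, 0.4), ∇h = (-14.48, 5.08) → (-2.66, 0.4) − 0.02·(-14.48, 5.08) = (-2.3704, 0.2984)
Step 3: at (-2.3704, 0.2984), ∇h = (-12.3664, 5.0496) → (-2.3704, 0.2984) − 0.02·(-12.3664, 5.0496) = (-2.123072, 0.197408)
∂h/∂p at (-2.123072, 0.197408) = -10.58976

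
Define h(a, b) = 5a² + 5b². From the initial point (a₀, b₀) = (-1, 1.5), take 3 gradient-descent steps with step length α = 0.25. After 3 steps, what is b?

-5.0625

∇h = (10a, 10b)
(a₁, b₁) = (-1, 1.5) − 0.25·(-10, 15) = (1.5, -2.25)
(a₂, b₂) = (1.5, -2.25) − 0.25·(15, -22.5) = (-2.25, 3.375)
(a₃, b₃) = (-2.25, 3.375) − 0.25·(-22.5, 33.75) = (3.375, -5.0625)
b = -5.0625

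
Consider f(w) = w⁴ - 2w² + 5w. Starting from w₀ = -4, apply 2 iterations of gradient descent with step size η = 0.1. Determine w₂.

f′(w) = 4w³ - 4w + 5
w₁ = -4 − 0.1·(-235) = 19.5
w₂ = 19.5 − 0.1·29586.5 = -2939.15

-2939.15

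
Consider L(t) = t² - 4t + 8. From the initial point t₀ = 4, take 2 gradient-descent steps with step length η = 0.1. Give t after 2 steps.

L′(t) = 2t - 4
Step 1: L′(4) = 4; t₁ = 4 − 0.1·4 = 3.6
Step 2: L′(3.6) = 3.2; t₂ = 3.6 − 0.1·3.2 = 3.28

3.28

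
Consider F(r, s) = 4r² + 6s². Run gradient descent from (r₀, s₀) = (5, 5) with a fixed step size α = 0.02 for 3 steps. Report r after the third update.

2.96352

∇F = (8r, 12s)
(r₁, s₁) = (5, 5) − 0.02·(40, 60) = (4.2, 3.8)
(r₂, s₂) = (4.2, 3.8) − 0.02·(33.6, 45.6) = (3.528, 2.888)
(r₃, s₃) = (3.528, 2.888) − 0.02·(28.224, 34.656) = (2.96352, 2.19488)
r = 2.96352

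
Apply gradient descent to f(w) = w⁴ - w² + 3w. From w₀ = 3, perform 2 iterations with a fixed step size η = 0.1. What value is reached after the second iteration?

f′(w) = 4w³ - 2w + 3
w₁ = 3 − 0.1·105 = -7.5
w₂ = -7.5 − 0.1·(-1669.5) = 159.45

159.45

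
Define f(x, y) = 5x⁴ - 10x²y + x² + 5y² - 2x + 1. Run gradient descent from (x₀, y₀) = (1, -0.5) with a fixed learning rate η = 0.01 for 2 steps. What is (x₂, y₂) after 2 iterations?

∇f = (20x³ - 20xy + 2x - 2, -10x² + 10y)
(x₁, y₁) = (1, -0.5) − 0.01·(30, -15) = (0.7, -0.35)
(x₂, y₂) = (0.7, -0.35) − 0.01·(11.16, -8.4) = (0.5884, -0.266)

(0.5884, -0.266)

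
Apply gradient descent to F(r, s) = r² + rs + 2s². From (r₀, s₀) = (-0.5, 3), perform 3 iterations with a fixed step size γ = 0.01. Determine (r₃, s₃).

(-0.555429, 2.6691925)

∇F = (2r + s, r + 4s)
(r₁, s₁) = (-0.5, 3) − 0.01·(2, 11.5) = (-0.52, 2.885)
(r₂, s₂) = (-0.52, 2.885) − 0.01·(1.845, 11.02) = (-0.53845, 2.7748)
(r₃, s₃) = (-0.53845, 2.7748) − 0.01·(1.6979, 10.56075) = (-0.555429, 2.6691925)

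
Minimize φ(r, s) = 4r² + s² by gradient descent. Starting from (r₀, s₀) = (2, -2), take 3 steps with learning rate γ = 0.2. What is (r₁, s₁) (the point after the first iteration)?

∇φ = (8r, 2s)
Step 1: at (2, -2), ∇φ = (16, -4) → (2, -2) − 0.2·(16, -4) = (-1.2, -1.2)

(-1.2, -1.2)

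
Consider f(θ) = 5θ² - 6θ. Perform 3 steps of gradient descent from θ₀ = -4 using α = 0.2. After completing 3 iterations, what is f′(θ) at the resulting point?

f′(θ) = 10θ - 6
Step 1: f′(-4) = -46; θ₁ = -4 − 0.2·(-46) = 5.2
Step 2: f′(5.2) = 46; θ₂ = 5.2 − 0.2·46 = -4
Step 3: f′(-4) = -46; θ₃ = -4 − 0.2·(-46) = 5.2
f′(θ) at (5.2) = 46

46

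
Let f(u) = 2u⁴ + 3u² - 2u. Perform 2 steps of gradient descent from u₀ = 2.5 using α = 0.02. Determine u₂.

-0.18598784

f′(u) = 8u³ + 6u - 2
Step 1: f′(2.5) = 138; u₁ = 2.5 − 0.02·138 = -0.26
Step 2: f′(-0.26) = -3.700608; u₂ = -0.26 − 0.02·(-3.700608) = -0.18598784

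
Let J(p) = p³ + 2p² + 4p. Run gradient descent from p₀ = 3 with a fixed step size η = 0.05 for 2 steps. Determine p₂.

J′(p) = 3p² + 4p + 4
Step 1: J′(3) = 43; p₁ = 3 − 0.05·43 = 0.85
Step 2: J′(0.85) = 9.5675; p₂ = 0.85 − 0.05·9.5675 = 0.371625

0.371625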